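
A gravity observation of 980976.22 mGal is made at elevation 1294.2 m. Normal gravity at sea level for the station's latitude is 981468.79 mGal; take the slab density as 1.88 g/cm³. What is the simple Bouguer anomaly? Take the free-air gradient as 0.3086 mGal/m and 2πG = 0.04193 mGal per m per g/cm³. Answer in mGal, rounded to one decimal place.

-195.2

Free-air correction = 0.3086 × 1294.2 = 399.39 mGal
Free-air anomaly = 980976.22 − 981468.79 + (399.39) = -93.18 mGal
Bouguer slab correction = 0.04193 × 1.88 × 1294.2 = 102.02 mGal
Simple Bouguer anomaly = -93.18 − (102.02) = -195.20 mGal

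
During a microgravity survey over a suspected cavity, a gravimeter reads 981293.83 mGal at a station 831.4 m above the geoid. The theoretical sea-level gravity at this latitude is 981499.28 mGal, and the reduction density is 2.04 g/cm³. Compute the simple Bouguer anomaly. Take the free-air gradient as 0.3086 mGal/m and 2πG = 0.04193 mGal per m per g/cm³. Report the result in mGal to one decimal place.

-20.0

Free-air correction = 0.3086 × 831.4 = 256.57 mGal
Free-air anomaly = 981293.83 − 981499.28 + (256.57) = 51.12 mGal
Bouguer slab correction = 0.04193 × 2.04 × 831.4 = 71.12 mGal
Simple Bouguer anomaly = 51.12 − (71.12) = -20.00 mGal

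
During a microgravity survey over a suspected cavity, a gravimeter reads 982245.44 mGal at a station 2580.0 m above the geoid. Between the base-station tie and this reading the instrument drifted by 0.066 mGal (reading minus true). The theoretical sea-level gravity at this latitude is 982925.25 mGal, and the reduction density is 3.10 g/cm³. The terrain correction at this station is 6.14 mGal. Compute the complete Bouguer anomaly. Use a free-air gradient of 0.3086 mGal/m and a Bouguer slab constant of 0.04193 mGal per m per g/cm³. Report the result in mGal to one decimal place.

-212.9

Drift-corrected reading = 982245.44 − (0.066) = 982245.374 mGal
Free-air correction = 0.3086 × 2580.0 = 796.19 mGal
Free-air anomaly = 982245.374 − 982925.25 + (796.19) = 116.314 mGal
Bouguer slab correction = 0.04193 × 3.10 × 2580.0 = 335.36 mGal
Simple Bouguer anomaly = 116.314 − (335.36) = -219.046 mGal
Complete Bouguer anomaly = -219.046 + 6.14 = -212.906 mGal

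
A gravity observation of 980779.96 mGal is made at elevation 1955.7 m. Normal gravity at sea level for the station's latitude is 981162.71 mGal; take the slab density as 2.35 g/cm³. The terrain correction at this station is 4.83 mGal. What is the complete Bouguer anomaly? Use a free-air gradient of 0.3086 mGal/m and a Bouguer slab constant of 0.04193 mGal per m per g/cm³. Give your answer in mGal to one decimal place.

32.9

Free-air correction = 0.3086 × 1955.7 = 603.53 mGal
Free-air anomaly = 980779.96 − 981162.71 + (603.53) = 220.78 mGal
Bouguer slab correction = 0.04193 × 2.35 × 1955.7 = 192.71 mGal
Simple Bouguer anomaly = 220.78 − (192.71) = 28.07 mGal
Complete Bouguer anomaly = 28.07 + 4.83 = 32.90 mGal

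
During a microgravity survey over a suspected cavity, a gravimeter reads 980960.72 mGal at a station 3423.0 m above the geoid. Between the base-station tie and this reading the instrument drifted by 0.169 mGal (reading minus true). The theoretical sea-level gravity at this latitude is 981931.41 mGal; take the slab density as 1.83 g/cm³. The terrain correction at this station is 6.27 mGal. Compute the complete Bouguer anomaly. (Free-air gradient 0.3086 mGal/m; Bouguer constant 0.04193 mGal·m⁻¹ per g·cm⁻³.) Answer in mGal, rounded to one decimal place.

Drift-corrected reading = 980960.72 − (0.169) = 980960.551 mGal
Free-air correction = 0.3086 × 3423.0 = 1056.34 mGal
Free-air anomaly = 980960.551 − 981931.41 + (1056.34) = 85.481 mGal
Bouguer slab correction = 0.04193 × 1.83 × 3423.0 = 262.65 mGal
Simple Bouguer anomaly = 85.481 − (262.65) = -177.169 mGal
Complete Bouguer anomaly = -177.169 + 6.27 = -170.899 mGal

-170.9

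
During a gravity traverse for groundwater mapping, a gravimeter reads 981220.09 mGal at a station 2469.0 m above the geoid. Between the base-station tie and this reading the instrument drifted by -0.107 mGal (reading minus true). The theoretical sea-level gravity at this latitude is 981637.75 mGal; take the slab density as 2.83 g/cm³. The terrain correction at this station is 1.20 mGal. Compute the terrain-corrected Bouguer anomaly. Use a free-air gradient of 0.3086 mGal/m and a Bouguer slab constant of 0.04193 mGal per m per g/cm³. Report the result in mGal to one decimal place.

52.6

Drift-corrected reading = 981220.09 − (-0.107) = 981220.197 mGal
Free-air correction = 0.3086 × 2469.0 = 761.93 mGal
Free-air anomaly = 981220.197 − 981637.75 + (761.93) = 344.377 mGal
Bouguer slab correction = 0.04193 × 2.83 × 2469.0 = 292.98 mGal
Simple Bouguer anomaly = 344.377 − (292.98) = 51.397 mGal
Complete Bouguer anomaly = 51.397 + 1.20 = 52.597 mGal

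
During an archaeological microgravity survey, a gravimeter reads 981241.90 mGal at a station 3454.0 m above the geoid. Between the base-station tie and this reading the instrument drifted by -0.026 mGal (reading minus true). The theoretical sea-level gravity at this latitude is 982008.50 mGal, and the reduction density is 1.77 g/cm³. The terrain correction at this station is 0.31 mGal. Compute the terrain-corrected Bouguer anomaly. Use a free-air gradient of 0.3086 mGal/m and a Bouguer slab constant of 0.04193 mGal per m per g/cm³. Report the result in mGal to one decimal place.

43.3

Drift-corrected reading = 981241.90 − (-0.026) = 981241.926 mGal
Free-air correction = 0.3086 × 3454.0 = 1065.90 mGal
Free-air anomaly = 981241.926 − 982008.50 + (1065.90) = 299.326 mGal
Bouguer slab correction = 0.04193 × 1.77 × 3454.0 = 256.34 mGal
Simple Bouguer anomaly = 299.326 − (256.34) = 42.986 mGal
Complete Bouguer anomaly = 42.986 + 0.31 = 43.296 mGal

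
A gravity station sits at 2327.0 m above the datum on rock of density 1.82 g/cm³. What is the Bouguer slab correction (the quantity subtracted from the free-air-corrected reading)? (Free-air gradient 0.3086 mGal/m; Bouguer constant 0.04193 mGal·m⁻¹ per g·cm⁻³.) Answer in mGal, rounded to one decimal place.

Bouguer slab correction = 0.04193 × 1.82 × 2327.0 = 177.6 mGal

177.6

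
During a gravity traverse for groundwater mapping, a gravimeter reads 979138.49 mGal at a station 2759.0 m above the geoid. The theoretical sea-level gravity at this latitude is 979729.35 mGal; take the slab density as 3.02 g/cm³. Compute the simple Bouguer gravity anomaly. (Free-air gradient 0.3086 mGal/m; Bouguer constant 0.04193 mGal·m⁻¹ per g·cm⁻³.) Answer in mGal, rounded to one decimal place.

Free-air correction = 0.3086 × 2759.0 = 851.43 mGal
Free-air anomaly = 979138.49 − 979729.35 + (851.43) = 260.57 mGal
Bouguer slab correction = 0.04193 × 3.02 × 2759.0 = 349.37 mGal
Simple Bouguer anomaly = 260.57 − (349.37) = -88.80 mGal

-88.8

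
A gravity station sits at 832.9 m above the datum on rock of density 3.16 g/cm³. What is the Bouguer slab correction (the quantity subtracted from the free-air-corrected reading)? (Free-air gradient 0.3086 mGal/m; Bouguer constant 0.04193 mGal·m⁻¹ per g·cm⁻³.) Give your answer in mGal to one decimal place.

Bouguer slab correction = 0.04193 × 3.16 × 832.9 = 110.4 mGal

110.4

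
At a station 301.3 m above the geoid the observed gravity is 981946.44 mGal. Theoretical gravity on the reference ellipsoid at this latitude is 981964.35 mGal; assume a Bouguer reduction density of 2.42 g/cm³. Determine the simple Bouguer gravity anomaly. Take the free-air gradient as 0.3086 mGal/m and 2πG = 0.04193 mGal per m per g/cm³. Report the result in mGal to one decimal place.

44.5

Free-air correction = 0.3086 × 301.3 = 92.98 mGal
Free-air anomaly = 981946.44 − 981964.35 + (92.98) = 75.07 mGal
Bouguer slab correction = 0.04193 × 2.42 × 301.3 = 30.57 mGal
Simple Bouguer anomaly = 75.07 − (30.57) = 44.50 mGal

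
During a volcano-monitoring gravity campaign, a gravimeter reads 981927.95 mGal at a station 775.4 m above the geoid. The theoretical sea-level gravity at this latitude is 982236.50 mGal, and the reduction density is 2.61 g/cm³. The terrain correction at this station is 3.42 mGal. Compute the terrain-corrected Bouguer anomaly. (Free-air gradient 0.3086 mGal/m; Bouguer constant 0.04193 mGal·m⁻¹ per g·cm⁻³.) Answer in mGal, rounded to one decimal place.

-150.7

Free-air correction = 0.3086 × 775.4 = 239.29 mGal
Free-air anomaly = 981927.95 − 982236.50 + (239.29) = -69.26 mGal
Bouguer slab correction = 0.04193 × 2.61 × 775.4 = 84.86 mGal
Simple Bouguer anomaly = -69.26 − (84.86) = -154.12 mGal
Complete Bouguer anomaly = -154.12 + 3.42 = -150.70 mGal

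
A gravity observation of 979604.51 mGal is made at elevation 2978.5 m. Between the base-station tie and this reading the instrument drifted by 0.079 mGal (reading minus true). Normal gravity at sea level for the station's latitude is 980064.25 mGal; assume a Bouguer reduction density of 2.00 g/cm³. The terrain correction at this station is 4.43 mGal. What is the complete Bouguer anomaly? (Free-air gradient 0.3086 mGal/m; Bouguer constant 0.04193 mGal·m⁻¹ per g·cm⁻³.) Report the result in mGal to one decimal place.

Drift-corrected reading = 979604.51 − (0.079) = 979604.431 mGal
Free-air correction = 0.3086 × 2978.5 = 919.17 mGal
Free-air anomaly = 979604.431 − 980064.25 + (919.17) = 459.351 mGal
Bouguer slab correction = 0.04193 × 2.00 × 2978.5 = 249.78 mGal
Simple Bouguer anomaly = 459.351 − (249.78) = 209.571 mGal
Complete Bouguer anomaly = 209.571 + 4.43 = 214.001 mGal

214.0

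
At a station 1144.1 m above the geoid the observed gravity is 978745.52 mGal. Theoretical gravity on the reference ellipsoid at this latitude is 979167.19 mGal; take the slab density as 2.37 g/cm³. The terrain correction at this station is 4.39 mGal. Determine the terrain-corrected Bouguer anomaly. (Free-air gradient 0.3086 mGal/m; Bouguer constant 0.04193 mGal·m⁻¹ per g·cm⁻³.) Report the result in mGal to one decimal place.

-177.9

Free-air correction = 0.3086 × 1144.1 = 353.07 mGal
Free-air anomaly = 978745.52 − 979167.19 + (353.07) = -68.60 mGal
Bouguer slab correction = 0.04193 × 2.37 × 1144.1 = 113.69 mGal
Simple Bouguer anomaly = -68.60 − (113.69) = -182.29 mGal
Complete Bouguer anomaly = -182.29 + 4.39 = -177.90 mGal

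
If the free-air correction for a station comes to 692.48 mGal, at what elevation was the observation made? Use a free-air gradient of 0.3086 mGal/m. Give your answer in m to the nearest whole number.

2244

h = 692.48 / 0.3086 = 2243.94 m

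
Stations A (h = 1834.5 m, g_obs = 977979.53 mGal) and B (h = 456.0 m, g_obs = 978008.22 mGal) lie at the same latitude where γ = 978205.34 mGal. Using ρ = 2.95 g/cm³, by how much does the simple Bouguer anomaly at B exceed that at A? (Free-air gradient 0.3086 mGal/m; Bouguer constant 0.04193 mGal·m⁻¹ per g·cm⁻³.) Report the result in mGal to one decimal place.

Δg_SB(A) = 977979.53 − 978205.34 + 0.3086×1834.5 − 0.04193×2.95×1834.5 = 113.40 mGal
Δg_SB(B) = 978008.22 − 978205.34 + 0.3086×456.0 − 0.04193×2.95×456.0 = -112.80 mGal
Difference = -112.80 − (113.40) = -226.20 mGal

-226.2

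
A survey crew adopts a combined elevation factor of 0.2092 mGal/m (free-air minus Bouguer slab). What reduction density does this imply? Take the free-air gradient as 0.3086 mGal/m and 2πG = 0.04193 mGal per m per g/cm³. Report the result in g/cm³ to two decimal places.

2.37

0.2092 = 0.3086 − 0.04193 × ρ
ρ = (0.3086 − 0.2092) / 0.04193 = 2.37 g/cm³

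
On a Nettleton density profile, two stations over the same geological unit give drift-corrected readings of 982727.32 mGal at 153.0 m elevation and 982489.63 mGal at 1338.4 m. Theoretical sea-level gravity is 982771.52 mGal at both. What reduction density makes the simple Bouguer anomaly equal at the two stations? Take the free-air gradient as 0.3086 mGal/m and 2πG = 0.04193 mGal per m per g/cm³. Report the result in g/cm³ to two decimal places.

Δg_obs = 982489.63 − 982727.32 = -237.69 mGal over Δh = 1338.4 − 153.0 = 1185.4 m
Equal Bouguer anomalies ⇒ Δg_obs + (0.3086 − 0.04193ρ)·Δh = 0
0.3086 − 0.04193ρ = −Δg_obs/Δh = 0.20051
ρ = (0.3086 − 0.20051) / 0.04193 = 2.58 g/cm³

2.58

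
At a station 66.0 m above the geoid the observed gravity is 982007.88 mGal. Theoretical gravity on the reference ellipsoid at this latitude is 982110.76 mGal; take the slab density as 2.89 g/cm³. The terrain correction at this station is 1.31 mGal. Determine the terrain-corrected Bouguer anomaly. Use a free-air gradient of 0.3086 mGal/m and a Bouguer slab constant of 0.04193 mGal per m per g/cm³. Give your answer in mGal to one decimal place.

Free-air correction = 0.3086 × 66.0 = 20.37 mGal
Free-air anomaly = 982007.88 − 982110.76 + (20.37) = -82.51 mGal
Bouguer slab correction = 0.04193 × 2.89 × 66.0 = 8.00 mGal
Simple Bouguer anomaly = -82.51 − (8.00) = -90.51 mGal
Complete Bouguer anomaly = -90.51 + 1.31 = -89.20 mGal

-89.2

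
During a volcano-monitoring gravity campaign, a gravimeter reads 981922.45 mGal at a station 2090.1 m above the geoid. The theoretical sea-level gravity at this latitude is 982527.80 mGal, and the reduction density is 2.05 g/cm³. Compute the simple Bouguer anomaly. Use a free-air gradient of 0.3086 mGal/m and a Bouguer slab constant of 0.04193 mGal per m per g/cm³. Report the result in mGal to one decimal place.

-140.0

Free-air correction = 0.3086 × 2090.1 = 645.00 mGal
Free-air anomaly = 981922.45 − 982527.80 + (645.00) = 39.65 mGal
Bouguer slab correction = 0.04193 × 2.05 × 2090.1 = 179.66 mGal
Simple Bouguer anomaly = 39.65 − (179.66) = -140.01 mGal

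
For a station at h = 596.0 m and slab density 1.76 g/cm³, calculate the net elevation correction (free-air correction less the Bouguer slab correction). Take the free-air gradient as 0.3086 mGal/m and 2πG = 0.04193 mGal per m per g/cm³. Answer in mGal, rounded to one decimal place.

Combined gradient = 0.3086 − 0.04193 × 1.76 = 0.2348032 mGal/m
Combined elevation correction = 0.2348032 × 596.0 = 139.9 mGal

139.9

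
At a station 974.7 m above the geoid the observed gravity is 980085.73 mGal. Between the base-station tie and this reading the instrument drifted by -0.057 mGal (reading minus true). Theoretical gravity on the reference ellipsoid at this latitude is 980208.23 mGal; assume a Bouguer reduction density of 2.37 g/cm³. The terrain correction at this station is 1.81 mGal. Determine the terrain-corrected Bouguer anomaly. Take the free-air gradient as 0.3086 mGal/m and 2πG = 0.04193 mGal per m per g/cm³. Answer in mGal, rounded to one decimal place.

83.3

Drift-corrected reading = 980085.73 − (-0.057) = 980085.787 mGal
Free-air correction = 0.3086 × 974.7 = 300.79 mGal
Free-air anomaly = 980085.787 − 980208.23 + (300.79) = 178.347 mGal
Bouguer slab correction = 0.04193 × 2.37 × 974.7 = 96.86 mGal
Simple Bouguer anomaly = 178.347 − (96.86) = 81.487 mGal
Complete Bouguer anomaly = 81.487 + 1.81 = 83.297 mGal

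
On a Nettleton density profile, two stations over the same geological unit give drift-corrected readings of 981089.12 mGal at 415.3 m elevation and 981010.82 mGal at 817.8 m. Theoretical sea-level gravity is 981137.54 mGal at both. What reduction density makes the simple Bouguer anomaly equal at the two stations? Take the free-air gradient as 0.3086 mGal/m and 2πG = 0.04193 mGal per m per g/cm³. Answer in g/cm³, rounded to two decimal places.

Δg_obs = 981010.82 − 981089.12 = -78.30 mGal over Δh = 817.8 − 415.3 = 402.5 m
Equal Bouguer anomalies ⇒ Δg_obs + (0.3086 − 0.04193ρ)·Δh = 0
0.3086 − 0.04193ρ = −Δg_obs/Δh = 0.19453
ρ = (0.3086 − 0.19453) / 0.04193 = 2.72 g/cm³

2.72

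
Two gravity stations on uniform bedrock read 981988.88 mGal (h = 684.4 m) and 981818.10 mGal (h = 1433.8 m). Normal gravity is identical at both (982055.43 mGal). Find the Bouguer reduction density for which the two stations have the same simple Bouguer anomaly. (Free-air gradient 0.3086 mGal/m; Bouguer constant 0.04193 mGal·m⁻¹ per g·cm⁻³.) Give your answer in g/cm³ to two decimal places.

1.92

Δg_obs = 981818.10 − 981988.88 = -170.78 mGal over Δh = 1433.8 − 684.4 = 749.4 m
Equal Bouguer anomalies ⇒ Δg_obs + (0.3086 − 0.04193ρ)·Δh = 0
0.3086 − 0.04193ρ = −Δg_obs/Δh = 0.22789
ρ = (0.3086 − 0.22789) / 0.04193 = 1.92 g/cm³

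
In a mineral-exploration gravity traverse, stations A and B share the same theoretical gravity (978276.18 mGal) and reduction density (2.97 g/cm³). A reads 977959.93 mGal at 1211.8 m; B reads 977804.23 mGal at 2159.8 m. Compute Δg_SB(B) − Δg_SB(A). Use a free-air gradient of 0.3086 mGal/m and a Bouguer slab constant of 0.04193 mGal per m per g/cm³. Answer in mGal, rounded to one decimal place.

18.8

Δg_SB(A) = 977959.93 − 978276.18 + 0.3086×1211.8 − 0.04193×2.97×1211.8 = -93.20 mGal
Δg_SB(B) = 977804.23 − 978276.18 + 0.3086×2159.8 − 0.04193×2.97×2159.8 = -74.40 mGal
Difference = -74.40 − (-93.20) = 18.80 mGal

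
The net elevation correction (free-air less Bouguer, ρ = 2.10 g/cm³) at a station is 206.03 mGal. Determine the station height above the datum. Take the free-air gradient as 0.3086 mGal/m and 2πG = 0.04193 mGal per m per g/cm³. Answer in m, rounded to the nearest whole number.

934

Combined gradient = 0.3086 − 0.04193 × 2.10 = 0.2205470 mGal/m
h = 206.03 / 0.2205470 = 934.18 m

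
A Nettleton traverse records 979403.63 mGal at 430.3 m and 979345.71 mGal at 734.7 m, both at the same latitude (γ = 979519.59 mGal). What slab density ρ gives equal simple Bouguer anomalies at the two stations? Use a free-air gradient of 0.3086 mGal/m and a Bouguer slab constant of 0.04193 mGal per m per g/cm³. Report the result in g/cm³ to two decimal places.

Δg_obs = 979345.71 − 979403.63 = -57.92 mGal over Δh = 734.7 − 430.3 = 304.4 m
Equal Bouguer anomalies ⇒ Δg_obs + (0.3086 − 0.04193ρ)·Δh = 0
0.3086 − 0.04193ρ = −Δg_obs/Δh = 0.19028
ρ = (0.3086 − 0.19028) / 0.04193 = 2.82 g/cm³

2.82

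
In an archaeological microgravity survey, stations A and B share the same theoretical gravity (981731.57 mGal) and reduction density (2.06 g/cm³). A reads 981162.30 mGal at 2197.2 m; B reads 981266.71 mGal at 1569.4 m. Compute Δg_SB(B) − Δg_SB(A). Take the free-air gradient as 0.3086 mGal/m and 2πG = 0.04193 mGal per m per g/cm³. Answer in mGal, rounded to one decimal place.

-35.1

Δg_SB(A) = 981162.30 − 981731.57 + 0.3086×2197.2 − 0.04193×2.06×2197.2 = -81.00 mGal
Δg_SB(B) = 981266.71 − 981731.57 + 0.3086×1569.4 − 0.04193×2.06×1569.4 = -116.10 mGal
Difference = -116.10 − (-81.00) = -35.10 mGal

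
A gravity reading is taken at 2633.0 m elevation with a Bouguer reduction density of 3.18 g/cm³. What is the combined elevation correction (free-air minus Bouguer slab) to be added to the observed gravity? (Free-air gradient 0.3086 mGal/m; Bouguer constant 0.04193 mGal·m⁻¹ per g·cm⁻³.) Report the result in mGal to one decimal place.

Combined gradient = 0.3086 − 0.04193 × 3.18 = 0.1752626 mGal/m
Combined elevation correction = 0.1752626 × 2633.0 = 461.5 mGal

461.5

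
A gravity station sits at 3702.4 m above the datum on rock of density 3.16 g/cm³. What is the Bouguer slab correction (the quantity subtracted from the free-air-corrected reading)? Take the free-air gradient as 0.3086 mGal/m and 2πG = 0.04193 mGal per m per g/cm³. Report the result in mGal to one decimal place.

Bouguer slab correction = 0.04193 × 3.16 × 3702.4 = 490.6 mGal

490.6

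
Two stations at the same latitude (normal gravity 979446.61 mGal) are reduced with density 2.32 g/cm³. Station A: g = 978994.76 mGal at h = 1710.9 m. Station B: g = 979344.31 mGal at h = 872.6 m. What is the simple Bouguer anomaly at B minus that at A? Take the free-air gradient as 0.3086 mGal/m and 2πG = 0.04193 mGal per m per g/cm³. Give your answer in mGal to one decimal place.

172.4

Δg_SB(A) = 978994.76 − 979446.61 + 0.3086×1710.9 − 0.04193×2.32×1710.9 = -90.30 mGal
Δg_SB(B) = 979344.31 − 979446.61 + 0.3086×872.6 − 0.04193×2.32×872.6 = 82.10 mGal
Difference = 82.10 − (-90.30) = 172.40 mGal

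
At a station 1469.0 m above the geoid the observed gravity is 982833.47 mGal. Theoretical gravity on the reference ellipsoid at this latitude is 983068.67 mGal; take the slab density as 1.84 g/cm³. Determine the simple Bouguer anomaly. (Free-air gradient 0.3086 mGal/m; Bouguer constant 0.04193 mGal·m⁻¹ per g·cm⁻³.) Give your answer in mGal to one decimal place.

Free-air correction = 0.3086 × 1469.0 = 453.33 mGal
Free-air anomaly = 982833.47 − 983068.67 + (453.33) = 218.13 mGal
Bouguer slab correction = 0.04193 × 1.84 × 1469.0 = 113.34 mGal
Simple Bouguer anomaly = 218.13 − (113.34) = 104.79 mGal

104.8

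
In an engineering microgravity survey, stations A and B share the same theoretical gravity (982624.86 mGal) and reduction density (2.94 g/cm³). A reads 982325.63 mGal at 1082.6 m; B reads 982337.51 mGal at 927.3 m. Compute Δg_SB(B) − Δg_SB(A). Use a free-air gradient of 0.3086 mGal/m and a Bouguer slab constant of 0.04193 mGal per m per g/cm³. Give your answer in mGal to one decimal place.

-16.9

Δg_SB(A) = 982325.63 − 982624.86 + 0.3086×1082.6 − 0.04193×2.94×1082.6 = -98.60 mGal
Δg_SB(B) = 982337.51 − 982624.86 + 0.3086×927.3 − 0.04193×2.94×927.3 = -115.50 mGal
Difference = -115.50 − (-98.60) = -16.90 mGal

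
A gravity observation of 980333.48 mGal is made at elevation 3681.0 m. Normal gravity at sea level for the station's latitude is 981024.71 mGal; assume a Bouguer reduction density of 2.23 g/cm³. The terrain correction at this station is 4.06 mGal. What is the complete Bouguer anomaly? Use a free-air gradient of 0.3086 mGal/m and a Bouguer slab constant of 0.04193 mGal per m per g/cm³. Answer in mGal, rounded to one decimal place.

104.6

Free-air correction = 0.3086 × 3681.0 = 1135.96 mGal
Free-air anomaly = 980333.48 − 981024.71 + (1135.96) = 444.73 mGal
Bouguer slab correction = 0.04193 × 2.23 × 3681.0 = 344.19 mGal
Simple Bouguer anomaly = 444.73 − (344.19) = 100.54 mGal
Complete Bouguer anomaly = 100.54 + 4.06 = 104.60 mGal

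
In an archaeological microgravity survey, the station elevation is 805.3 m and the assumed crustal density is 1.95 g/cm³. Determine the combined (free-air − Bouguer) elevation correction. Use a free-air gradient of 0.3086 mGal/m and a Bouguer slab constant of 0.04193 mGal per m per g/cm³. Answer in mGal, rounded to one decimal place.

182.7

Combined gradient = 0.3086 − 0.04193 × 1.95 = 0.2268365 mGal/m
Combined elevation correction = 0.2268365 × 805.3 = 182.7 mGal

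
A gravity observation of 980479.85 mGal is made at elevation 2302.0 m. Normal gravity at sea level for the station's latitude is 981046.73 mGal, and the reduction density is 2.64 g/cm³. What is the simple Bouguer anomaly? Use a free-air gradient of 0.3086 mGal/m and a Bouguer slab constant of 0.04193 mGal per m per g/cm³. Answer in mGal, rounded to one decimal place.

-111.3

Free-air correction = 0.3086 × 2302.0 = 710.40 mGal
Free-air anomaly = 980479.85 − 981046.73 + (710.40) = 143.52 mGal
Bouguer slab correction = 0.04193 × 2.64 × 2302.0 = 254.82 mGal
Simple Bouguer anomaly = 143.52 − (254.82) = -111.30 mGal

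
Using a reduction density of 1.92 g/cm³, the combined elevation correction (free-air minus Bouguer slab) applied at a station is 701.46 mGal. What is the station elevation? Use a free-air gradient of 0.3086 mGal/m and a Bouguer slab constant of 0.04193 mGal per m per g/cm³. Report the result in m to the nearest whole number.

3075

Combined gradient = 0.3086 − 0.04193 × 1.92 = 0.2280944 mGal/m
h = 701.46 / 0.2280944 = 3075.31 m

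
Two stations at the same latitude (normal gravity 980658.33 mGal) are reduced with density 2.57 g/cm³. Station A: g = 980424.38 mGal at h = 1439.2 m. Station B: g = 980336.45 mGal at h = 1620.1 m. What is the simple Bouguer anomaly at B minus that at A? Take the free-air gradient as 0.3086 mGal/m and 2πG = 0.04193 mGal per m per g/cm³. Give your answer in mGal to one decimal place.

Δg_SB(A) = 980424.38 − 980658.33 + 0.3086×1439.2 − 0.04193×2.57×1439.2 = 55.10 mGal
Δg_SB(B) = 980336.45 − 980658.33 + 0.3086×1620.1 − 0.04193×2.57×1620.1 = 3.50 mGal
Difference = 3.50 − (55.10) = -51.60 mGal

-51.6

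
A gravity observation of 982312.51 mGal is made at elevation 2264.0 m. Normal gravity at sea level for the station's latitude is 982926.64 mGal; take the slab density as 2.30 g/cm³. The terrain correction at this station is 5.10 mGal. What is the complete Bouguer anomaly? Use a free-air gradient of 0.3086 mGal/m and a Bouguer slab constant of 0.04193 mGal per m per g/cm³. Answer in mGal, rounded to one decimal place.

Free-air correction = 0.3086 × 2264.0 = 698.67 mGal
Free-air anomaly = 982312.51 − 982926.64 + (698.67) = 84.54 mGal
Bouguer slab correction = 0.04193 × 2.30 × 2264.0 = 218.34 mGal
Simple Bouguer anomaly = 84.54 − (218.34) = -133.80 mGal
Complete Bouguer anomaly = -133.80 + 5.10 = -128.70 mGal

-128.7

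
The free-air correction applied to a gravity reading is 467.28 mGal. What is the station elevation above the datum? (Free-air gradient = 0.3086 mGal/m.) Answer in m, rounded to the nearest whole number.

h = 467.28 / 0.3086 = 1514.19 m

1514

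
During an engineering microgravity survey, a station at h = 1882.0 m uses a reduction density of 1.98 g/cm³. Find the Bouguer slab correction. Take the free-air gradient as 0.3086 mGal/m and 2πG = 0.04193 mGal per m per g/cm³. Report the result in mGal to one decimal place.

Bouguer slab correction = 0.04193 × 1.98 × 1882.0 = 156.2 mGal

156.2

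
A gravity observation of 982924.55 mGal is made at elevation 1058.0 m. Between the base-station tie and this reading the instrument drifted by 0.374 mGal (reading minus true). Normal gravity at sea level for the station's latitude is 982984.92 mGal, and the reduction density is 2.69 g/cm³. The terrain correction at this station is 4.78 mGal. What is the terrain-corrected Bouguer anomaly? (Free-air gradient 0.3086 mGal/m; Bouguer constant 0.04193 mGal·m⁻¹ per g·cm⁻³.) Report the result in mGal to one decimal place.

151.2

Drift-corrected reading = 982924.55 − (0.374) = 982924.176 mGal
Free-air correction = 0.3086 × 1058.0 = 326.50 mGal
Free-air anomaly = 982924.176 − 982984.92 + (326.50) = 265.756 mGal
Bouguer slab correction = 0.04193 × 2.69 × 1058.0 = 119.33 mGal
Simple Bouguer anomaly = 265.756 − (119.33) = 146.426 mGal
Complete Bouguer anomaly = 146.426 + 4.78 = 151.206 mGal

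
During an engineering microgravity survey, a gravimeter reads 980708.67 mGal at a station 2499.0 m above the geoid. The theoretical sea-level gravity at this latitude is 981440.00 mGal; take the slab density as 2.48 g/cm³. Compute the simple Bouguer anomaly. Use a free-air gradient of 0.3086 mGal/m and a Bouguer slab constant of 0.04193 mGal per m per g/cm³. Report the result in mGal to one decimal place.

Free-air correction = 0.3086 × 2499.0 = 771.19 mGal
Free-air anomaly = 980708.67 − 981440.00 + (771.19) = 39.86 mGal
Bouguer slab correction = 0.04193 × 2.48 × 2499.0 = 259.86 mGal
Simple Bouguer anomaly = 39.86 − (259.86) = -220.00 mGal

-220.0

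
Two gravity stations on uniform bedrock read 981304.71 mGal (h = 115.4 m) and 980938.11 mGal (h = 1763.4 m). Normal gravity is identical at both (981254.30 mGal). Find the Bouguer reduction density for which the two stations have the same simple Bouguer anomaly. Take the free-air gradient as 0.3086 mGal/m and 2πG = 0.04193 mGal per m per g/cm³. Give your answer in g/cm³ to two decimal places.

2.05

Δg_obs = 980938.11 − 981304.71 = -366.60 mGal over Δh = 1763.4 − 115.4 = 1648.0 m
Equal Bouguer anomalies ⇒ Δg_obs + (0.3086 − 0.04193ρ)·Δh = 0
0.3086 − 0.04193ρ = −Δg_obs/Δh = 0.22245
ρ = (0.3086 − 0.22245) / 0.04193 = 2.05 g/cm³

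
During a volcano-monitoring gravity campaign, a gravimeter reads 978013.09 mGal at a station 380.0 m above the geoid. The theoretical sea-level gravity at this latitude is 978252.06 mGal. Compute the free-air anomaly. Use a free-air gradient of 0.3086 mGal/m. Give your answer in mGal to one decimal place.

-121.7

Free-air correction = 0.3086 × 380.0 = 117.27 mGal
Free-air anomaly = 978013.09 − 978252.06 + (117.27) = -121.70 mGal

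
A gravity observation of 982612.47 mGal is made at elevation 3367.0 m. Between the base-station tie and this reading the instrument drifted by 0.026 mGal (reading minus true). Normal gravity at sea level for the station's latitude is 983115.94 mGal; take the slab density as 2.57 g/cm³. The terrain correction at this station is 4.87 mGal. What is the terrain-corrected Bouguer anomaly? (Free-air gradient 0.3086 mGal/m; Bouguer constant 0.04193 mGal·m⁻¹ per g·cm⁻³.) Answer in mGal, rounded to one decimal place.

Drift-corrected reading = 982612.47 − (0.026) = 982612.444 mGal
Free-air correction = 0.3086 × 3367.0 = 1039.06 mGal
Free-air anomaly = 982612.444 − 983115.94 + (1039.06) = 535.564 mGal
Bouguer slab correction = 0.04193 × 2.57 × 3367.0 = 362.83 mGal
Simple Bouguer anomaly = 535.564 − (362.83) = 172.734 mGal
Complete Bouguer anomaly = 172.734 + 4.87 = 177.604 mGal

177.6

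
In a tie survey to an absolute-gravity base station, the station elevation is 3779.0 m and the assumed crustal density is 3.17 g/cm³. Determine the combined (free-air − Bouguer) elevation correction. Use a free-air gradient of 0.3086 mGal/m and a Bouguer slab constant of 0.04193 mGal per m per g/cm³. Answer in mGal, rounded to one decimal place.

663.9

Combined gradient = 0.3086 − 0.04193 × 3.17 = 0.1756819 mGal/m
Combined elevation correction = 0.1756819 × 3779.0 = 663.9 mGal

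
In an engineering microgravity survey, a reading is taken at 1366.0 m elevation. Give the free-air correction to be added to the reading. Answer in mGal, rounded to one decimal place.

Free-air correction = 0.3086 × 1366.0 = 421.5 mGal

421.5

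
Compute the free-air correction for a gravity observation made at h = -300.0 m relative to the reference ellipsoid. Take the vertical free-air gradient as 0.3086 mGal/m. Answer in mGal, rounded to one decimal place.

-92.6

Free-air correction = 0.3086 × -300.0 = -92.6 mGal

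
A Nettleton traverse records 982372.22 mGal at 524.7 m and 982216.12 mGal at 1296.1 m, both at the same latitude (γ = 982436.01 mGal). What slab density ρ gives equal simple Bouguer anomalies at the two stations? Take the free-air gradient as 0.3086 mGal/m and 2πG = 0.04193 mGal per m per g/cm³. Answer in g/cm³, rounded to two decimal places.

Δg_obs = 982216.12 − 982372.22 = -156.10 mGal over Δh = 1296.1 − 524.7 = 771.4 m
Equal Bouguer anomalies ⇒ Δg_obs + (0.3086 − 0.04193ρ)·Δh = 0
0.3086 − 0.04193ρ = −Δg_obs/Δh = 0.20236
ρ = (0.3086 − 0.20236) / 0.04193 = 2.53 g/cm³

2.53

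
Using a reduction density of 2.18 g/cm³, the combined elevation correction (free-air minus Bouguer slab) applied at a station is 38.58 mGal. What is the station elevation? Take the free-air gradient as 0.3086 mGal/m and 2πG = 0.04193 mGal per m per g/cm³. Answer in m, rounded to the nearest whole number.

Combined gradient = 0.3086 − 0.04193 × 2.18 = 0.2171926 mGal/m
h = 38.58 / 0.2171926 = 177.63 m

178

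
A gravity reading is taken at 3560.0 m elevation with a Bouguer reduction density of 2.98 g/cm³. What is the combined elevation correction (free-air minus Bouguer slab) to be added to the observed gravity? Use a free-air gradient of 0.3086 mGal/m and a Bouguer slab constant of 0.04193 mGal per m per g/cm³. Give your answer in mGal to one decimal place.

653.8

Combined gradient = 0.3086 − 0.04193 × 2.98 = 0.1836486 mGal/m
Combined elevation correction = 0.1836486 × 3560.0 = 653.8 mGal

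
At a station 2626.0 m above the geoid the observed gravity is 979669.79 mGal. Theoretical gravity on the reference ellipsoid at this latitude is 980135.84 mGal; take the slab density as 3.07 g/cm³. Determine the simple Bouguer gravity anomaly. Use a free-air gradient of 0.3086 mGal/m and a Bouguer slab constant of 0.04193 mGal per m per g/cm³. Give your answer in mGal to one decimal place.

Free-air correction = 0.3086 × 2626.0 = 810.38 mGal
Free-air anomaly = 979669.79 − 980135.84 + (810.38) = 344.33 mGal
Bouguer slab correction = 0.04193 × 3.07 × 2626.0 = 338.03 mGal
Simple Bouguer anomaly = 344.33 − (338.03) = 6.30 mGal

6.3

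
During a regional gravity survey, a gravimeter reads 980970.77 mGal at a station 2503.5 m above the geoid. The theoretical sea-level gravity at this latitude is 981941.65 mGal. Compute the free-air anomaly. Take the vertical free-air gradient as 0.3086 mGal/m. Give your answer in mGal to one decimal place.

-198.3

Free-air correction = 0.3086 × 2503.5 = 772.58 mGal
Free-air anomaly = 980970.77 − 981941.65 + (772.58) = -198.30 mGal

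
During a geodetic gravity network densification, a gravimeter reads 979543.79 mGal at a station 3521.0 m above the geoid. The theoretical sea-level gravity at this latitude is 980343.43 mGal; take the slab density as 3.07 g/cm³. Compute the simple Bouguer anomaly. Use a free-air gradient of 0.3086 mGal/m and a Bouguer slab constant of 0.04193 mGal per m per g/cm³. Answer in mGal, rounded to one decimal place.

Free-air correction = 0.3086 × 3521.0 = 1086.58 mGal
Free-air anomaly = 979543.79 − 980343.43 + (1086.58) = 286.94 mGal
Bouguer slab correction = 0.04193 × 3.07 × 3521.0 = 453.24 mGal
Simple Bouguer anomaly = 286.94 − (453.24) = -166.30 mGal

-166.3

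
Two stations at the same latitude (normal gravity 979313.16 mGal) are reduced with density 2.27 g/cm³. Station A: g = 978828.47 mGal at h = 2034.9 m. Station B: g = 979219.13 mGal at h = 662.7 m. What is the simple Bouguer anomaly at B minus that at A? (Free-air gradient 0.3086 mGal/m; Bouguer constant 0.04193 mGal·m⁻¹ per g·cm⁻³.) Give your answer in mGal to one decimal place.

97.8

Δg_SB(A) = 978828.47 − 979313.16 + 0.3086×2034.9 − 0.04193×2.27×2034.9 = -50.40 mGal
Δg_SB(B) = 979219.13 − 979313.16 + 0.3086×662.7 − 0.04193×2.27×662.7 = 47.40 mGal
Difference = 47.40 − (-50.40) = 97.80 mGal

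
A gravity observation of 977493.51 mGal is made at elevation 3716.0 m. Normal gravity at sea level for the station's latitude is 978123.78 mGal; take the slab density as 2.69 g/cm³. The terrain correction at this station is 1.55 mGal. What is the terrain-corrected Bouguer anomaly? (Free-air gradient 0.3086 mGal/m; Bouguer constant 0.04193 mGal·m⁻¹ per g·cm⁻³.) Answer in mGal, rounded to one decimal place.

98.9

Free-air correction = 0.3086 × 3716.0 = 1146.76 mGal
Free-air anomaly = 977493.51 − 978123.78 + (1146.76) = 516.49 mGal
Bouguer slab correction = 0.04193 × 2.69 × 3716.0 = 419.13 mGal
Simple Bouguer anomaly = 516.49 − (419.13) = 97.36 mGal
Complete Bouguer anomaly = 97.36 + 1.55 = 98.91 mGal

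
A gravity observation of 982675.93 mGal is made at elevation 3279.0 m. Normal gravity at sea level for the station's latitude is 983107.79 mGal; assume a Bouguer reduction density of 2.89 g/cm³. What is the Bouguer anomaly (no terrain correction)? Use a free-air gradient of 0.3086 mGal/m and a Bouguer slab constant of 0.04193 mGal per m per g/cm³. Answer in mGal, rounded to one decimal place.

182.7

Free-air correction = 0.3086 × 3279.0 = 1011.90 mGal
Free-air anomaly = 982675.93 − 983107.79 + (1011.90) = 580.04 mGal
Bouguer slab correction = 0.04193 × 2.89 × 3279.0 = 397.34 mGal
Simple Bouguer anomaly = 580.04 − (397.34) = 182.70 mGal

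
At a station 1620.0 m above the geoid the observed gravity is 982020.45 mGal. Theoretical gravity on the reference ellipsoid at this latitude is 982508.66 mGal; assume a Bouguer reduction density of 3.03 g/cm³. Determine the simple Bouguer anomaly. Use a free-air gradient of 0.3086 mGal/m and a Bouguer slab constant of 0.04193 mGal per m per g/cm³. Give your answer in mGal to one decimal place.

-194.1

Free-air correction = 0.3086 × 1620.0 = 499.93 mGal
Free-air anomaly = 982020.45 − 982508.66 + (499.93) = 11.72 mGal
Bouguer slab correction = 0.04193 × 3.03 × 1620.0 = 205.82 mGal
Simple Bouguer anomaly = 11.72 − (205.82) = -194.10 mGal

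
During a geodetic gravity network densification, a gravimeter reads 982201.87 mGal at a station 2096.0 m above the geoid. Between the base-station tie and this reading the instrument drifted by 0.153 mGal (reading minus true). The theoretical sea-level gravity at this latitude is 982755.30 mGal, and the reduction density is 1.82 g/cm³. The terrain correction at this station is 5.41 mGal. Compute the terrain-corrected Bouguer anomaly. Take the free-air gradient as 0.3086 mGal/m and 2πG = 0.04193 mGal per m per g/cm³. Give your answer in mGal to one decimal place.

Drift-corrected reading = 982201.87 − (0.153) = 982201.717 mGal
Free-air correction = 0.3086 × 2096.0 = 646.83 mGal
Free-air anomaly = 982201.717 − 982755.30 + (646.83) = 93.247 mGal
Bouguer slab correction = 0.04193 × 1.82 × 2096.0 = 159.95 mGal
Simple Bouguer anomaly = 93.247 − (159.95) = -66.703 mGal
Complete Bouguer anomaly = -66.703 + 5.41 = -61.293 mGal

-61.3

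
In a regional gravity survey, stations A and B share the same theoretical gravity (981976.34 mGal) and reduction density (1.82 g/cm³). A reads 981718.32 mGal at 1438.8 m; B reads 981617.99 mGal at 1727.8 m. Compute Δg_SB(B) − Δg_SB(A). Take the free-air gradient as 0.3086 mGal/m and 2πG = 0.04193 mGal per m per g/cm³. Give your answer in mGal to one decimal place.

Δg_SB(A) = 981718.32 − 981976.34 + 0.3086×1438.8 − 0.04193×1.82×1438.8 = 76.20 mGal
Δg_SB(B) = 981617.99 − 981976.34 + 0.3086×1727.8 − 0.04193×1.82×1727.8 = 43.00 mGal
Difference = 43.00 − (76.20) = -33.20 mGal

-33.2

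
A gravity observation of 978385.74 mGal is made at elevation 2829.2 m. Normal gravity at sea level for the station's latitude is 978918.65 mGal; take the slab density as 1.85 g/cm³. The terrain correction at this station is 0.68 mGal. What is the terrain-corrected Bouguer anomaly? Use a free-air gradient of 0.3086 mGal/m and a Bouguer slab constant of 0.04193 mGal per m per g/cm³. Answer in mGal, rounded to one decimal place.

Free-air correction = 0.3086 × 2829.2 = 873.09 mGal
Free-air anomaly = 978385.74 − 978918.65 + (873.09) = 340.18 mGal
Bouguer slab correction = 0.04193 × 1.85 × 2829.2 = 219.46 mGal
Simple Bouguer anomaly = 340.18 − (219.46) = 120.72 mGal
Complete Bouguer anomaly = 120.72 + 0.68 = 121.40 mGal

121.4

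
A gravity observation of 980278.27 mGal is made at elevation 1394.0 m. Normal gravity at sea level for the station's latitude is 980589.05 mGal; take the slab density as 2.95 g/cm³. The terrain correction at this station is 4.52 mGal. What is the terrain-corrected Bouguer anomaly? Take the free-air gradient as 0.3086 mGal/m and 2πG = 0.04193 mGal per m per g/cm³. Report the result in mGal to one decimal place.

Free-air correction = 0.3086 × 1394.0 = 430.19 mGal
Free-air anomaly = 980278.27 − 980589.05 + (430.19) = 119.41 mGal
Bouguer slab correction = 0.04193 × 2.95 × 1394.0 = 172.43 mGal
Simple Bouguer anomaly = 119.41 − (172.43) = -53.02 mGal
Complete Bouguer anomaly = -53.02 + 4.52 = -48.50 mGal

-48.5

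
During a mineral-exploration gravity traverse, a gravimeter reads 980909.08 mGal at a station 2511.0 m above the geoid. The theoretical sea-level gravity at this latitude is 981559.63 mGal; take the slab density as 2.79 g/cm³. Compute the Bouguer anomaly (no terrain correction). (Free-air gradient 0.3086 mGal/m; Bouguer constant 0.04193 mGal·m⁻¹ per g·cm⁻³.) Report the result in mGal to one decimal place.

-169.4

Free-air correction = 0.3086 × 2511.0 = 774.89 mGal
Free-air anomaly = 980909.08 − 981559.63 + (774.89) = 124.34 mGal
Bouguer slab correction = 0.04193 × 2.79 × 2511.0 = 293.75 mGal
Simple Bouguer anomaly = 124.34 − (293.75) = -169.41 mGal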